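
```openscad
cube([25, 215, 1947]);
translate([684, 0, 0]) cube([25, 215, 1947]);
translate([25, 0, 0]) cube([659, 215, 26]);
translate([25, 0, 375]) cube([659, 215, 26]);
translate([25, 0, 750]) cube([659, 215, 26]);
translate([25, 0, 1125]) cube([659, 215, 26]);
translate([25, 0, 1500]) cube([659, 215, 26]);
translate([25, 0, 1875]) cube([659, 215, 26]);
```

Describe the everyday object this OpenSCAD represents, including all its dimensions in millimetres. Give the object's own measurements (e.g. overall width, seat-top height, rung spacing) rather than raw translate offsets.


An open bookshelf. Two side panels, each 25 mm thick, 215 mm deep and 1947 mm tall, stand 709 mm apart (outside-to-outside). Between them sit 6 shelves, each 26 mm thick and 215 mm deep, spanning the full gap between the sides. The bottom shelf rests on the floor (its underside at z = 0) and the clear gap between one shelf's top and the next shelf's underside is 349 mm.


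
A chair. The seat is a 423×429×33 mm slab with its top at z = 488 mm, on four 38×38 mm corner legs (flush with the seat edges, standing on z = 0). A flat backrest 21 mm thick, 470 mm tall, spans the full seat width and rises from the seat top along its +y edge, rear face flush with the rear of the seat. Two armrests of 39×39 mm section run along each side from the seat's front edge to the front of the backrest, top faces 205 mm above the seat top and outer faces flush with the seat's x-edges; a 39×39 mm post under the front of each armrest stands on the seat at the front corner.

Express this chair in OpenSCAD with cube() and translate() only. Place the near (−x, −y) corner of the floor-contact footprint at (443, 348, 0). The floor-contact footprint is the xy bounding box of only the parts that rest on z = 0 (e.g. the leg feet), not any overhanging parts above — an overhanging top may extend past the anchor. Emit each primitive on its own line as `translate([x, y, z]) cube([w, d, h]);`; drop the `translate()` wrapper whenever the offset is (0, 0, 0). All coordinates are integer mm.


translate([443, 348, 455]) cube([423, 429, 33]);
translate([443, 348, 0]) cube([38, 38, 455]);
translate([828, 348, 0]) cube([38, 38, 455]);
translate([443, 739, 0]) cube([38, 38, 455]);
translate([828, 739, 0]) cube([38, 38, 455]);
translate([443, 756, 488]) cube([423, 21, 470]);
translate([443, 348, 654]) cube([39, 408, 39]);
translate([827, 348, 654]) cube([39, 408, 39]);
translate([443, 348, 488]) cube([39, 39, 166]);
translate([827, 348, 488]) cube([39, 39, 166]);


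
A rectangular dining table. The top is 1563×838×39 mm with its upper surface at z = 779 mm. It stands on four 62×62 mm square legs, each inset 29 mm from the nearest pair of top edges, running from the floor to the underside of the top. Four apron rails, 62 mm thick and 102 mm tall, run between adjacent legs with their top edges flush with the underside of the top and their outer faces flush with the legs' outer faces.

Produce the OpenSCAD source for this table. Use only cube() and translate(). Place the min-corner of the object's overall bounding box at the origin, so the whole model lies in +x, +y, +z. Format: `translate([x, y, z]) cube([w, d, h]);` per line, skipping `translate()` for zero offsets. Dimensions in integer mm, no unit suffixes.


// leg_h = 779 - 39 = 740
// apron z = 740 - 102 = 638
translate([0, 0, 740]) cube([1563, 838, 39]);
translate([29, 29, 0]) cube([62, 62, 740]);
translate([1472, 29, 0]) cube([62, 62, 740]);
translate([29, 747, 0]) cube([62, 62, 740]);
translate([1472, 747, 0]) cube([62, 62, 740]);
translate([91, 29, 638]) cube([1381, 62, 102]);
translate([91, 747, 638]) cube([1381, 62, 102]);
translate([29, 91, 638]) cube([62, 656, 102]);
translate([1472, 91, 638]) cube([62, 656, 102]);


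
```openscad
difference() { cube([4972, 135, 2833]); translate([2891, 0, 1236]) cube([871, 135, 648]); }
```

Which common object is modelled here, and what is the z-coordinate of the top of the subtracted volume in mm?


A wall with a window opening. The window head height is 1884 mm.

A wall with a rectangular opening subtracted — a window. Sill at z = 1236, opening 648 mm tall, so the head is at 1236 + 648 = 1884 mm.


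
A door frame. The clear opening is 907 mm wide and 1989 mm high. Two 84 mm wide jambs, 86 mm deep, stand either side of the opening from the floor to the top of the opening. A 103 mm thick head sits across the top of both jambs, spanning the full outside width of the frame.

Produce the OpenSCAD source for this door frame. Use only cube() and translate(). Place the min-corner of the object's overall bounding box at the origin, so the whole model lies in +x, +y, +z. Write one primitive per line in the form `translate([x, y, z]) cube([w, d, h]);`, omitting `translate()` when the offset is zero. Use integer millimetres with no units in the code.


cube([84, 86, 1989]);
translate([991, 0, 0]) cube([84, 86, 1989]);
translate([0, 0, 1989]) cube([1075, 86, 103]);


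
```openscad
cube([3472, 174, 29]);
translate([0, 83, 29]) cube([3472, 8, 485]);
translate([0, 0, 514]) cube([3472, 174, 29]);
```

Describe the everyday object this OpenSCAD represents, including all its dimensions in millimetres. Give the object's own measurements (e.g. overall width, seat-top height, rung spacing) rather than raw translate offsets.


An I-beam lying along x, 3472 mm long. Overall section height 543 mm. Two flanges 174 mm wide (y) and 29 mm thick, one on the floor and one at the top; a web 8 mm thick runs between them, centred on the flange width.


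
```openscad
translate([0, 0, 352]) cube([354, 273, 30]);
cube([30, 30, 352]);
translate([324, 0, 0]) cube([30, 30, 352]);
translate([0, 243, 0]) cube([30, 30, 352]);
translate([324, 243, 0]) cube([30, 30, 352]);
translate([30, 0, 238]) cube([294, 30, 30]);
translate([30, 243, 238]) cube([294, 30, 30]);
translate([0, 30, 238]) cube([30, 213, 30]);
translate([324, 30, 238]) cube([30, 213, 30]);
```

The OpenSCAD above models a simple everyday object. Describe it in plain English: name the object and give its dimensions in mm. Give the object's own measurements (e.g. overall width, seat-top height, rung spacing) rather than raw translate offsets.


A simple wooden stool: a rectangular seat 354 mm (x) by 273 mm (y), 30 mm thick, top face at z = 382 mm, on four square legs, each 30×30 mm in cross-section. The legs rest on z = 0, each flush with a corner of the seat. Four stretchers, 30 mm wide and 30 mm tall, connect adjacent legs with their undersides at z = 238 mm, each running between the inner faces of the legs it joins and aligned with the legs' outer faces on the other axis.


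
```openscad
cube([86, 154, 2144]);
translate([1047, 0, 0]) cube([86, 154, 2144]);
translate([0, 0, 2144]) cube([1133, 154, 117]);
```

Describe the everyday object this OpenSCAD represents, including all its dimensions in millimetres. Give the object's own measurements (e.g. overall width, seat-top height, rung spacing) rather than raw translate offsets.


A door frame. The clear opening is 961 mm wide and 2144 mm high. Two 86 mm wide jambs, 154 mm deep, stand either side of the opening from the floor to the top of the opening. A 117 mm thick head sits across the top of both jambs, spanning the full outside width of the frame.


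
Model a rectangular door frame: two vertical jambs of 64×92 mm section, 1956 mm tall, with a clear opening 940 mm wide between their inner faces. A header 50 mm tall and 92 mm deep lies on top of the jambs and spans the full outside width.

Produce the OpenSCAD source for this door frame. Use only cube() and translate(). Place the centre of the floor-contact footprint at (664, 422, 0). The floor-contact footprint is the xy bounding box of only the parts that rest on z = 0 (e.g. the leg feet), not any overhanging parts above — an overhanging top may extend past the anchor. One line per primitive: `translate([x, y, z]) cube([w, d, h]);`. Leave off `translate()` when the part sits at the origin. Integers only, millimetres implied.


translate([130, 376, 0]) cube([64, 92, 1956]);
translate([1134, 376, 0]) cube([64, 92, 1956]);
translate([130, 376, 1956]) cube([1068, 92, 50]);


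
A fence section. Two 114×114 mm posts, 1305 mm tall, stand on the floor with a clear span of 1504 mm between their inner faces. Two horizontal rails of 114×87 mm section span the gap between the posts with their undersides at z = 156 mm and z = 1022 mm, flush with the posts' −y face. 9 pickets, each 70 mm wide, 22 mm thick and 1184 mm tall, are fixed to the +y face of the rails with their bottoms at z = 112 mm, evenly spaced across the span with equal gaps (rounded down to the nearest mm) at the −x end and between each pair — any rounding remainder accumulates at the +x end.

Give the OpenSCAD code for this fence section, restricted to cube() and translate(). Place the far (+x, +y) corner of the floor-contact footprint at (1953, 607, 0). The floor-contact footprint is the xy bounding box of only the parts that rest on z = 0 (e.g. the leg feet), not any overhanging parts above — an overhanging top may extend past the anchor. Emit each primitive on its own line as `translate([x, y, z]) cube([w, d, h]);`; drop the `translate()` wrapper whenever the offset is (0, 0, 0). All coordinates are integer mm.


translate([221, 493, 0]) cube([114, 114, 1305]);
translate([1839, 493, 0]) cube([114, 114, 1305]);
translate([335, 493, 156]) cube([1504, 114, 87]);
translate([335, 493, 1022]) cube([1504, 114, 87]);
translate([422, 607, 112]) cube([70, 22, 1184]);
translate([579, 607, 112]) cube([70, 22, 1184]);
translate([736, 607, 112]) cube([70, 22, 1184]);
translate([893, 607, 112]) cube([70, 22, 1184]);
translate([1050, 607, 112]) cube([70, 22, 1184]);
translate([1207, 607, 112]) cube([70, 22, 1184]);
translate([1364, 607, 112]) cube([70, 22, 1184]);
translate([1521, 607, 112]) cube([70, 22, 1184]);
translate([1678, 607, 112]) cube([70, 22, 1184]);


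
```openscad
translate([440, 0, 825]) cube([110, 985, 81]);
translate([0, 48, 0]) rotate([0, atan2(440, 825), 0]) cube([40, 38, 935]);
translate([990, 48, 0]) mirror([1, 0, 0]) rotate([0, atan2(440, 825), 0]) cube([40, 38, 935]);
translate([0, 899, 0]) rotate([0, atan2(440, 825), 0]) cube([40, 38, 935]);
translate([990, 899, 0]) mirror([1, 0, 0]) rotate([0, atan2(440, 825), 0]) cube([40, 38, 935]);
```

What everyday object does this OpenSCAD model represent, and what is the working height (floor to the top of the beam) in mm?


A sawhorse. The overall height is 906 mm.

A beam across two mirrored pairs of raked legs — a sawhorse. The beam's underside is at z = 825 (matching the legs' vertical rise in atan2(440, 825)) and the beam is 81 mm tall, so its top is at 825 + 81 = 906 mm. The raked legs top out at the beam's underside, so that is the highest point.


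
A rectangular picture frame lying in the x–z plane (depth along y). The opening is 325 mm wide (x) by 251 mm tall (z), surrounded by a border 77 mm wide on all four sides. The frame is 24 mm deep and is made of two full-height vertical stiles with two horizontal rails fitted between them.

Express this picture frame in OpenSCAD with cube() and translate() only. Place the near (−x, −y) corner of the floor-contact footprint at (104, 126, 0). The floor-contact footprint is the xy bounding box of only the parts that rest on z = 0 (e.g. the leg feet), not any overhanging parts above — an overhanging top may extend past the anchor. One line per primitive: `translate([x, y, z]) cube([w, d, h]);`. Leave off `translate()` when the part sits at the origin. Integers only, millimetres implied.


translate([104, 126, 0]) cube([77, 24, 405]);
translate([506, 126, 0]) cube([77, 24, 405]);
translate([181, 126, 0]) cube([325, 24, 77]);
translate([181, 126, 328]) cube([325, 24, 77]);


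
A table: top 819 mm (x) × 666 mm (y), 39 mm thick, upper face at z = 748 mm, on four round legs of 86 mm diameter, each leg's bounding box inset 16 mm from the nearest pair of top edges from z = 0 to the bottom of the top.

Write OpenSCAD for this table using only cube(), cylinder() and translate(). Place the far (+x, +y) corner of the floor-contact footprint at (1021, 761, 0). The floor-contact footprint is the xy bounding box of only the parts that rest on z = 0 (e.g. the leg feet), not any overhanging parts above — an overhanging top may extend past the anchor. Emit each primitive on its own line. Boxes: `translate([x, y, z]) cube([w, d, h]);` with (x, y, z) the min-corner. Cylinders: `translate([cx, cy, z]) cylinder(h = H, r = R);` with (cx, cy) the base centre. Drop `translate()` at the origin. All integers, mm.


translate([218, 111, 709]) cube([819, 666, 39]);
translate([277, 170, 0]) cylinder(h = 709, r = 43);
translate([978, 170, 0]) cylinder(h = 709, r = 43);
translate([277, 718, 0]) cylinder(h = 709, r = 43);
translate([978, 718, 0]) cylinder(h = 709, r = 43);


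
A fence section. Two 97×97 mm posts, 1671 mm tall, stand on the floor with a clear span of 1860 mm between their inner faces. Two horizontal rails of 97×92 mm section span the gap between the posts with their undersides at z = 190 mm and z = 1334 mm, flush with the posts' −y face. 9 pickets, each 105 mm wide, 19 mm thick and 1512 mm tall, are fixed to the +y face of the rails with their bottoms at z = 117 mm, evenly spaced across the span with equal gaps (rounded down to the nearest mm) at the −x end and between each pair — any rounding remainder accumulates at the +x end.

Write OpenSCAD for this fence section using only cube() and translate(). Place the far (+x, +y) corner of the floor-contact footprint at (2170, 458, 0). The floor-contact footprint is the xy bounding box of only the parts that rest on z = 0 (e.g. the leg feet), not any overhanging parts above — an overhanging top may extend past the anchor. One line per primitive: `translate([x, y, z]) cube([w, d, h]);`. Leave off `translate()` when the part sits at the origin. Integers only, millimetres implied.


translate([116, 361, 0]) cube([97, 97, 1671]);
translate([2073, 361, 0]) cube([97, 97, 1671]);
translate([213, 361, 190]) cube([1860, 97, 92]);
translate([213, 361, 1334]) cube([1860, 97, 92]);
translate([304, 458, 117]) cube([105, 19, 1512]);
translate([500, 458, 117]) cube([105, 19, 1512]);
translate([696, 458, 117]) cube([105, 19, 1512]);
translate([892, 458, 117]) cube([105, 19, 1512]);
translate([1088, 458, 117]) cube([105, 19, 1512]);
translate([1284, 458, 117]) cube([105, 19, 1512]);
translate([1480, 458, 117]) cube([105, 19, 1512]);
translate([1676, 458, 117]) cube([105, 19, 1512]);
translate([1872, 458, 117]) cube([105, 19, 1512]);


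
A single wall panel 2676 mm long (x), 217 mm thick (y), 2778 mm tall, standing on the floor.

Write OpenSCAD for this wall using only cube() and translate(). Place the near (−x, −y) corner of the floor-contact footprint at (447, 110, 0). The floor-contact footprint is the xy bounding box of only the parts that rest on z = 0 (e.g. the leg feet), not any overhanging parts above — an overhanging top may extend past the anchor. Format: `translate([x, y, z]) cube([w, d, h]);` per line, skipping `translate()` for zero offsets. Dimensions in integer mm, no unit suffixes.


translate([447, 110, 0]) cube([2676, 217, 2778]);


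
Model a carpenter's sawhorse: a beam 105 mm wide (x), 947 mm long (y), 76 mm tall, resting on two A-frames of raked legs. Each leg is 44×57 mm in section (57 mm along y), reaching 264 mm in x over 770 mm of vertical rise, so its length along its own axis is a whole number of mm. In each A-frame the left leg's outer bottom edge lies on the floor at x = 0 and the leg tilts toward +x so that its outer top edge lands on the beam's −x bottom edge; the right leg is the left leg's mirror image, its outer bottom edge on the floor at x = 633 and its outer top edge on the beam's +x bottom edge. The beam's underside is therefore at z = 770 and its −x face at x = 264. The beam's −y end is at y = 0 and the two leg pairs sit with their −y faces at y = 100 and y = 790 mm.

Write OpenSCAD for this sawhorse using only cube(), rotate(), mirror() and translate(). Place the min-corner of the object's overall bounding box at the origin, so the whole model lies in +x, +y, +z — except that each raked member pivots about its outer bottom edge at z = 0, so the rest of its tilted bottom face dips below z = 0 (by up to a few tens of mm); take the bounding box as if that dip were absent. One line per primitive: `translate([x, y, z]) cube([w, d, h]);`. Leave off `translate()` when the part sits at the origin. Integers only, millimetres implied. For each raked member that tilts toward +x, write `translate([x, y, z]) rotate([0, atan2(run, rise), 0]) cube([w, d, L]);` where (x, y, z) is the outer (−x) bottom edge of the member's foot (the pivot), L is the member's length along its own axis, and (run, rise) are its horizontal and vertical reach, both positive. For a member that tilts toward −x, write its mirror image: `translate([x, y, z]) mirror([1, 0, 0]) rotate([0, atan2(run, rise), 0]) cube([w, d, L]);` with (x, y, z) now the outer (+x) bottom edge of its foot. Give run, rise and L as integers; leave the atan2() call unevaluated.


// leg length = √(264² + 770²) = 814
// right-leg outer foot x = 2·264 + 105 = 633
// beam min-corner = (264, 0, 770)
translate([264, 0, 770]) cube([105, 947, 76]);
translate([0, 100, 0]) rotate([0, atan2(264, 770), 0]) cube([44, 57, 814]);
translate([633, 100, 0]) mirror([1, 0, 0]) rotate([0, atan2(264, 770), 0]) cube([44, 57, 814]);
translate([0, 790, 0]) rotate([0, atan2(264, 770), 0]) cube([44, 57, 814]);
translate([633, 790, 0]) mirror([1, 0, 0]) rotate([0, atan2(264, 770), 0]) cube([44, 57, 814]);


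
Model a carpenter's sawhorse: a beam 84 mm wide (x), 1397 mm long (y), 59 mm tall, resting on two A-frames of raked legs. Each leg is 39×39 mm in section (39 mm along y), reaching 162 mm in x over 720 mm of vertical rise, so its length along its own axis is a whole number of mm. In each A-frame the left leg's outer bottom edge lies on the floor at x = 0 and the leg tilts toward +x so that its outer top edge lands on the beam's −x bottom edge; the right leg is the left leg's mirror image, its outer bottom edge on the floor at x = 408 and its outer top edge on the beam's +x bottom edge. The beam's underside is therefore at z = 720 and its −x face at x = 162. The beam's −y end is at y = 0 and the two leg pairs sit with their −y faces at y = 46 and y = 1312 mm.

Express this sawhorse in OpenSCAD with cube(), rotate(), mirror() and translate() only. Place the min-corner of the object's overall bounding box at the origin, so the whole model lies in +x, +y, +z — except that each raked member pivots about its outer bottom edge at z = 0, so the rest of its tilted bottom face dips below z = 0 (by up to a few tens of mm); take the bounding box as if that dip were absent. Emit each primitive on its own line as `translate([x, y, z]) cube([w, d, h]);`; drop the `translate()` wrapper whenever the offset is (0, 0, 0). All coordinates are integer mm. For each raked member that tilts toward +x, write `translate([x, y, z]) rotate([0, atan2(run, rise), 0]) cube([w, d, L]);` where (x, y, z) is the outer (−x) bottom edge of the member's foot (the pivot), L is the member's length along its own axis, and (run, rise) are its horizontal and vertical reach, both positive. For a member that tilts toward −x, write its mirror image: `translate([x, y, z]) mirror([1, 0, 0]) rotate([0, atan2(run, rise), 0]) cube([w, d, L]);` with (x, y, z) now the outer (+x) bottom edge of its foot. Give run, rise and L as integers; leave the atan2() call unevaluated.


translate([162, 0, 720]) cube([84, 1397, 59]);
translate([0, 46, 0]) rotate([0, atan2(162, 720), 0]) cube([39, 39, 738]);
translate([408, 46, 0]) mirror([1, 0, 0]) rotate([0, atan2(162, 720), 0]) cube([39, 39, 738]);
translate([0, 1312, 0]) rotate([0, atan2(162, 720), 0]) cube([39, 39, 738]);
translate([408, 1312, 0]) mirror([1, 0, 0]) rotate([0, atan2(162, 720), 0]) cube([39, 39, 738]);


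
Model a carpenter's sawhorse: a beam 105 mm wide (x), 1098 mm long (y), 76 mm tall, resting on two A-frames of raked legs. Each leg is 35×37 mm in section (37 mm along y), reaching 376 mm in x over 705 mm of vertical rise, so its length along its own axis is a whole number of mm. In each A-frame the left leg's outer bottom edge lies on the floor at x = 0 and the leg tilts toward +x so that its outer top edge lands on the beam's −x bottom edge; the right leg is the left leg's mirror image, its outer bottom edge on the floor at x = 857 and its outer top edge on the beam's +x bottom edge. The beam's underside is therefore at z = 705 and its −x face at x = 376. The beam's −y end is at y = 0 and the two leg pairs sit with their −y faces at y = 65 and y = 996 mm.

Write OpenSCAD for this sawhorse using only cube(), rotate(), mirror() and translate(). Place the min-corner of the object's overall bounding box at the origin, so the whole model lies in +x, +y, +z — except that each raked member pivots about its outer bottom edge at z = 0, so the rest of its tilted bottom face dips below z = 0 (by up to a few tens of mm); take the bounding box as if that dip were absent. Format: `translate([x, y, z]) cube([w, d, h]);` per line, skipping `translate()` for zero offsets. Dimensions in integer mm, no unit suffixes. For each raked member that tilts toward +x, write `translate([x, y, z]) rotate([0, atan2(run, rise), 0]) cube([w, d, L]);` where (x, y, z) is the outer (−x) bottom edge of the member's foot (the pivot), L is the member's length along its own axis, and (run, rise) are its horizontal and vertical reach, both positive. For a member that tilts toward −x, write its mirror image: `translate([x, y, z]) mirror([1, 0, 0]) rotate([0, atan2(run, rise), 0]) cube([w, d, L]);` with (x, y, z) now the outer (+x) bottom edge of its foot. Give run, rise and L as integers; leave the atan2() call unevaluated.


// leg length = √(376² + 705²) = 799
// right-leg outer foot x = 2·376 + 105 = 857
// beam min-corner = (376, 0, 705)
translate([376, 0, 705]) cube([105, 1098, 76]);
translate([0, 65, 0]) rotate([0, atan2(376, 705), 0]) cube([35, 37, 799]);
translate([857, 65, 0]) mirror([1, 0, 0]) rotate([0, atan2(376, 705), 0]) cube([35, 37, 799]);
translate([0, 996, 0]) rotate([0, atan2(376, 705), 0]) cube([35, 37, 799]);
translate([857, 996, 0]) mirror([1, 0, 0]) rotate([0, atan2(376, 705), 0]) cube([35, 37, 799]);


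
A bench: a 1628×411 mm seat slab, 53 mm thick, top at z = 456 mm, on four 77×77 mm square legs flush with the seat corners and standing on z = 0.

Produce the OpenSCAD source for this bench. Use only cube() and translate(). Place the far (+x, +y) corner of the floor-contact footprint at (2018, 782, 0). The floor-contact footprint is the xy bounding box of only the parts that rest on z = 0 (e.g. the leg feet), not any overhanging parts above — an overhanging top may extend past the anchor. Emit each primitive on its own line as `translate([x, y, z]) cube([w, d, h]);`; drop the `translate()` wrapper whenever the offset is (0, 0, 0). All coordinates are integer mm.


translate([390, 371, 403]) cube([1628, 411, 53]);
translate([390, 371, 0]) cube([77, 77, 403]);
translate([390, 705, 0]) cube([77, 77, 403]);
translate([1941, 371, 0]) cube([77, 77, 403]);
translate([1941, 705, 0]) cube([77, 77, 403]);


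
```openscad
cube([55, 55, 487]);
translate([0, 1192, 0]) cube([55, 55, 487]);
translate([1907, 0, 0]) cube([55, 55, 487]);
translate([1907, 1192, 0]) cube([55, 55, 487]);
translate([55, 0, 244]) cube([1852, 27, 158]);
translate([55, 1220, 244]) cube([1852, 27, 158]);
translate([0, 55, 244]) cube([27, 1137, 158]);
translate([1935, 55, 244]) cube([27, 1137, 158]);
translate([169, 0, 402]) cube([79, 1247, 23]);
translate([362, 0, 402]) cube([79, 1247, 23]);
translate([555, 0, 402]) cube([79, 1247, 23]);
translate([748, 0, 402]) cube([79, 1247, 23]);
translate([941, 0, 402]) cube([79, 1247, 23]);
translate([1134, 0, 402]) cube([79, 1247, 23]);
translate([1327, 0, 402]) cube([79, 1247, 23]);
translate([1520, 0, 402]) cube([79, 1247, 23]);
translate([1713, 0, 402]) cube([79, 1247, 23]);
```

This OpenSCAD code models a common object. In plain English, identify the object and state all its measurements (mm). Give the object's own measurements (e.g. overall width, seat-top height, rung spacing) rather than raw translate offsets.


A bed frame 1962 mm long (x) by 1247 mm wide (y). Four 55×55 mm corner posts, 487 mm tall, at the corners of the footprint. Four rails of 27 mm thickness and 158 mm height run between adjacent posts with their undersides at z = 244 mm, their outer faces flush with the outside of the frame (the two x-running rails run between the posts' inner faces; the two y-running rails run between the posts' inner faces). 9 slats, each 79 mm wide (x) and 23 mm thick, lie across the top of the two x-running rails, running the full 1247 mm width of the frame in y; along x they sit between the end posts with a 114 mm gap after the −x posts and between neighbouring slats, leaving 115 mm before the +x posts.


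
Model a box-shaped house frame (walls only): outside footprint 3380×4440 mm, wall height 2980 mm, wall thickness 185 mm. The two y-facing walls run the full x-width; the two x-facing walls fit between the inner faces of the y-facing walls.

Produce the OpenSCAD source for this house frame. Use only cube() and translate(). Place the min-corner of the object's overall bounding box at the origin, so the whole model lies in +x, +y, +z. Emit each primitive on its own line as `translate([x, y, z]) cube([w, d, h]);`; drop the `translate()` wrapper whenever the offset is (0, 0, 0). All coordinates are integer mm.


cube([3380, 185, 2980]);
translate([0, 4255, 0]) cube([3380, 185, 2980]);
translate([0, 185, 0]) cube([185, 4070, 2980]);
translate([3195, 185, 0]) cube([185, 4070, 2980]);


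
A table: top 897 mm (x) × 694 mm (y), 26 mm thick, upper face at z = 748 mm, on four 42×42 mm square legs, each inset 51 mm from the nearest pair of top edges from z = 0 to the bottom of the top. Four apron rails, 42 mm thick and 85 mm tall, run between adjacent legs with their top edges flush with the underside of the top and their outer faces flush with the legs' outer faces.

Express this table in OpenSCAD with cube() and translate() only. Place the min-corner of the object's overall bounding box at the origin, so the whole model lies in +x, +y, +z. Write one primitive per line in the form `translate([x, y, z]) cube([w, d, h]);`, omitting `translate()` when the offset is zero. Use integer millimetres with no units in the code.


translate([0, 0, 722]) cube([897, 694, 26]);
translate([51, 51, 0]) cube([42, 42, 722]);
translate([804, 51, 0]) cube([42, 42, 722]);
translate([51, 601, 0]) cube([42, 42, 722]);
translate([804, 601, 0]) cube([42, 42, 722]);
translate([93, 51, 637]) cube([711, 42, 85]);
translate([93, 601, 637]) cube([711, 42, 85]);
translate([51, 93, 637]) cube([42, 508, 85]);
translate([804, 93, 637]) cube([42, 508, 85]);


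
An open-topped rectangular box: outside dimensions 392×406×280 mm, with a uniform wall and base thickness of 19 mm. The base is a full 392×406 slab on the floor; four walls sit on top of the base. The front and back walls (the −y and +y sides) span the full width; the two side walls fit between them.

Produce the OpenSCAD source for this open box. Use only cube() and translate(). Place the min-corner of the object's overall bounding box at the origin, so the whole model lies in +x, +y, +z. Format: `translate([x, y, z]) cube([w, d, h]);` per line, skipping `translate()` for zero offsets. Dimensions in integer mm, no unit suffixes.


cube([392, 406, 19]);
translate([0, 0, 19]) cube([392, 19, 261]);
translate([0, 387, 19]) cube([392, 19, 261]);
translate([0, 19, 19]) cube([19, 368, 261]);
translate([373, 19, 19]) cube([19, 368, 261]);


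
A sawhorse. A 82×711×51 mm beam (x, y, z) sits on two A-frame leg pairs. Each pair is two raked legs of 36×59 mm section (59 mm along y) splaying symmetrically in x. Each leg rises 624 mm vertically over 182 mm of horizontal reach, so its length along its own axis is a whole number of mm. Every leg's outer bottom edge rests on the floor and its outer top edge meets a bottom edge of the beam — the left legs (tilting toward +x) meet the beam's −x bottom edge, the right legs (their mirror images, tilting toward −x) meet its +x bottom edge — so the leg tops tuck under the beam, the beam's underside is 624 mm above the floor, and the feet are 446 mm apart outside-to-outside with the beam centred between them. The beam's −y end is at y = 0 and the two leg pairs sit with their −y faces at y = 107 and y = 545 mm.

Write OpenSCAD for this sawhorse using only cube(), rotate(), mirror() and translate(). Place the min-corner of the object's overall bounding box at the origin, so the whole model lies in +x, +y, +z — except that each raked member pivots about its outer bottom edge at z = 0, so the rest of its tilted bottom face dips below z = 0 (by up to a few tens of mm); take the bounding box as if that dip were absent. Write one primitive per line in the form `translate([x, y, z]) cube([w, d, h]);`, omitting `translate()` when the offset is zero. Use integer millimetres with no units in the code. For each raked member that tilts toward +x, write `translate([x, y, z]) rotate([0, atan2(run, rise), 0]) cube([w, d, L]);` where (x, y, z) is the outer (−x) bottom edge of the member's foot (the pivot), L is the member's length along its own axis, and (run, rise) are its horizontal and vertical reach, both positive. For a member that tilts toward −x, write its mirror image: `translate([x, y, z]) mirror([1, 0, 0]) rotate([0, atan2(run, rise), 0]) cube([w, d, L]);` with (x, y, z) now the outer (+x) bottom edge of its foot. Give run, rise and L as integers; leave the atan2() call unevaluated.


translate([182, 0, 624]) cube([82, 711, 51]);
translate([0, 107, 0]) rotate([0, atan2(182, 624), 0]) cube([36, 59, 650]);
translate([446, 107, 0]) mirror([1, 0, 0]) rotate([0, atan2(182, 624), 0]) cube([36, 59, 650]);
translate([0, 545, 0]) rotate([0, atan2(182, 624), 0]) cube([36, 59, 650]);
translate([446, 545, 0]) mirror([1, 0, 0]) rotate([0, atan2(182, 624), 0]) cube([36, 59, 650]);


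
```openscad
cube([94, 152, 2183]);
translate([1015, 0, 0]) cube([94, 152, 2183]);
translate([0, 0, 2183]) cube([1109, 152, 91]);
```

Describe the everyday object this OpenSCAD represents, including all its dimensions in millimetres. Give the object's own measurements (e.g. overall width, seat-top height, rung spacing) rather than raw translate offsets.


A door frame. The clear opening is 921 mm wide and 2183 mm high. Two 94 mm wide jambs, 152 mm deep, stand either side of the opening from the floor to the top of the opening. A 91 mm thick head sits across the top of both jambs, spanning the full outside width of the frame.


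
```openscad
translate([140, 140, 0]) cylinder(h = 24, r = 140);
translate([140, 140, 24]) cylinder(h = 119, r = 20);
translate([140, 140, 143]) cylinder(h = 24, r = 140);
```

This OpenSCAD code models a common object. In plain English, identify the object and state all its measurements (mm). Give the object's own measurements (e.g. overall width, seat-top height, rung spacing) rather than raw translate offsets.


A spool: two coaxial disc flanges of radius 140 mm and thickness 24 mm, joined by a core cylinder of radius 20 mm and height 119 mm. The lower flange rests on z = 0 and the three cylinders share a vertical axis.


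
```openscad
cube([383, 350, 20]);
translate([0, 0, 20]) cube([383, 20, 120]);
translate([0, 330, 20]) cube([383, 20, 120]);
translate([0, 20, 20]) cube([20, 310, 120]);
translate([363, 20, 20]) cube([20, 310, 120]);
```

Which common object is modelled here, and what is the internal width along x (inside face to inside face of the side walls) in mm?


An open box. The internal width is 343 mm.

A 383×350 base slab with four walls standing on it — an open box. The base is 383 mm wide and the walls are 20 mm thick, so the internal width is 383 − 2 × 20 = 343 mm.


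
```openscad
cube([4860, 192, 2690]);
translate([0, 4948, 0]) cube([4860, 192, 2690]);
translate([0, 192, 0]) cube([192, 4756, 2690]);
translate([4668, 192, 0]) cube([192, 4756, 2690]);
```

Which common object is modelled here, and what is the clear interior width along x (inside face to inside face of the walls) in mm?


A house (or room) frame. The interior width is 4476 mm.

Four 2690 mm walls enclosing a rectangle with no floor or roof — a room or house frame. Outside width is 4860 mm and wall thickness is 192 mm, so the interior width is 4860 − 2 × 192 = 4476 mm.


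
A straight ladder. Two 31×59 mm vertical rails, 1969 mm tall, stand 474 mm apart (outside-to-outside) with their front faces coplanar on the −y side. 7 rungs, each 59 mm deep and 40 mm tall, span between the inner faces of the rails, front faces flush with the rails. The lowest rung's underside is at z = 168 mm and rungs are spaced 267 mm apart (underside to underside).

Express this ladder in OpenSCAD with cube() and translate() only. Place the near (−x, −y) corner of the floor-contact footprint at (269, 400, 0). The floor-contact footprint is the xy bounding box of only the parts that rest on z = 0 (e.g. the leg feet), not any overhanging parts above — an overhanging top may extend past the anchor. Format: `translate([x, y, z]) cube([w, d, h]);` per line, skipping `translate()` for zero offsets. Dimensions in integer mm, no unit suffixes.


// rung span = 474 - 2*31 = 412
// rung[k] z = 168 + k*267
translate([269, 400, 0]) cube([31, 59, 1969]);
translate([712, 400, 0]) cube([31, 59, 1969]);
translate([300, 400, 168]) cube([412, 59, 40]);
translate([300, 400, 435]) cube([412, 59, 40]);
translate([300, 400, 702]) cube([412, 59, 40]);
translate([300, 400, 969]) cube([412, 59, 40]);
translate([300, 400, 1236]) cube([412, 59, 40]);
translate([300, 400, 1503]) cube([412, 59, 40]);
translate([300, 400, 1770]) cube([412, 59, 40]);


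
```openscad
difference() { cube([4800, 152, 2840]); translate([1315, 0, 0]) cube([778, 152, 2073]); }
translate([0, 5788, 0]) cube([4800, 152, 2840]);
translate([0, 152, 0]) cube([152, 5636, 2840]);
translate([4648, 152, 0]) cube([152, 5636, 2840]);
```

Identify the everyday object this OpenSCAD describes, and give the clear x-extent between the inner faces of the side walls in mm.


A single room. The interior width is 4496 mm.

Four walls enclosing a rectangle with a door in the front wall — a room. Outside width 4800 minus two 152 mm walls gives 4496 mm.


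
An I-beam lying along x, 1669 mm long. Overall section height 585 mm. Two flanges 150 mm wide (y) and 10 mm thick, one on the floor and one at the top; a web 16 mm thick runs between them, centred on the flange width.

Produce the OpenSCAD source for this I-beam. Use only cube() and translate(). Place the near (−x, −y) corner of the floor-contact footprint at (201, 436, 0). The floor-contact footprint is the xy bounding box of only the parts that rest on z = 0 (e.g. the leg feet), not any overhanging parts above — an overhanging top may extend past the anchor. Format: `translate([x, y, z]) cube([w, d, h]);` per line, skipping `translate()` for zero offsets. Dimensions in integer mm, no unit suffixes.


translate([201, 436, 0]) cube([1669, 150, 10]);
translate([201, 503, 10]) cube([1669, 16, 565]);
translate([201, 436, 575]) cube([1669, 150, 10]);


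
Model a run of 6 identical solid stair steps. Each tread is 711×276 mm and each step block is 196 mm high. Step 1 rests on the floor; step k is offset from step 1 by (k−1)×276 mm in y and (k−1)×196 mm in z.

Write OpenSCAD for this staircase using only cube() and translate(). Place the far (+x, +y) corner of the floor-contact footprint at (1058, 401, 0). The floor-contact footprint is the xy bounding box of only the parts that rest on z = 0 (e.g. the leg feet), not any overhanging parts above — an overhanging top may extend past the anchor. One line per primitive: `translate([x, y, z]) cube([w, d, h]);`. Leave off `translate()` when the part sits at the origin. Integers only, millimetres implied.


translate([347, 125, 0]) cube([711, 276, 196]);
translate([347, 401, 196]) cube([711, 276, 196]);
translate([347, 677, 392]) cube([711, 276, 196]);
translate([347, 953, 588]) cube([711, 276, 196]);
translate([347, 1229, 784]) cube([711, 276, 196]);
translate([347, 1505, 980]) cube([711, 276, 196]);


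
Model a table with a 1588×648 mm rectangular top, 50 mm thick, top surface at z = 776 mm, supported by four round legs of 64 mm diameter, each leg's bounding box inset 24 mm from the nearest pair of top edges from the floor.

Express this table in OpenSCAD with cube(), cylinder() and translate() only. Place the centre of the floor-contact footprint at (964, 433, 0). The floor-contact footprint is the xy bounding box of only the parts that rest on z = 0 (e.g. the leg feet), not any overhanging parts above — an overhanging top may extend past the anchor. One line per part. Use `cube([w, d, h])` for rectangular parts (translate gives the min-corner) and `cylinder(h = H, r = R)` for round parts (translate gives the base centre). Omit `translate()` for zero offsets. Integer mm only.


translate([170, 109, 726]) cube([1588, 648, 50]);
translate([226, 165, 0]) cylinder(h = 726, r = 32);
translate([1702, 165, 0]) cylinder(h = 726, r = 32);
translate([226, 701, 0]) cylinder(h = 726, r = 32);
translate([1702, 701, 0]) cylinder(h = 726, r = 32);


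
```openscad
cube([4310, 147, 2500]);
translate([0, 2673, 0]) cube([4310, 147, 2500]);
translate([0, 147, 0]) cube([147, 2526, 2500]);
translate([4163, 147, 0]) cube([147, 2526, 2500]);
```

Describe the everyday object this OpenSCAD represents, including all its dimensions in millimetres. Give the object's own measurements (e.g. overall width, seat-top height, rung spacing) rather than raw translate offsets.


The wall frame of a small rectangular building: four walls, each 2500 mm tall and 147 mm thick, enclosing a footprint 4310 mm (x) by 2820 mm (y) outside-to-outside, with no floor or roof. The front and back walls (the −y and +y sides) span the full width; the two side walls fit between them.


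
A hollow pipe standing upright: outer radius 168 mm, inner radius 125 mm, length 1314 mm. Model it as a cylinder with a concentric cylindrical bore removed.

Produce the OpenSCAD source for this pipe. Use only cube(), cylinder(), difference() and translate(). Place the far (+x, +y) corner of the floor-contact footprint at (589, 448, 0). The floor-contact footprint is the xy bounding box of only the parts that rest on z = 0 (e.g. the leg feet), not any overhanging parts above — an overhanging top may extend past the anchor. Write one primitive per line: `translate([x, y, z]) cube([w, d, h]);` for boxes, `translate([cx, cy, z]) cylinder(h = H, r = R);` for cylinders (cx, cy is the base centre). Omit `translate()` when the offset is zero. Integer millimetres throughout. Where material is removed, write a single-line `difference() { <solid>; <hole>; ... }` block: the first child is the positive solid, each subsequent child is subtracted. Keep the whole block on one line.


difference() { translate([421, 280, 0]) cylinder(h = 1314, r = 168); translate([421, 280, 0]) cylinder(h = 1314, r = 125); }


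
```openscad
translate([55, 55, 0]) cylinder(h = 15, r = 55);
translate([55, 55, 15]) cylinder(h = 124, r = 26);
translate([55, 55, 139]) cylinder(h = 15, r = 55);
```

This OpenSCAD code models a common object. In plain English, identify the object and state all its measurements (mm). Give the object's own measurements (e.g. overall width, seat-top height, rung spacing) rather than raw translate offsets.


A spool: two coaxial disc flanges of radius 55 mm and thickness 15 mm, joined by a core cylinder of radius 26 mm and height 124 mm. The lower flange rests on z = 0 and the three cylinders share a vertical axis.


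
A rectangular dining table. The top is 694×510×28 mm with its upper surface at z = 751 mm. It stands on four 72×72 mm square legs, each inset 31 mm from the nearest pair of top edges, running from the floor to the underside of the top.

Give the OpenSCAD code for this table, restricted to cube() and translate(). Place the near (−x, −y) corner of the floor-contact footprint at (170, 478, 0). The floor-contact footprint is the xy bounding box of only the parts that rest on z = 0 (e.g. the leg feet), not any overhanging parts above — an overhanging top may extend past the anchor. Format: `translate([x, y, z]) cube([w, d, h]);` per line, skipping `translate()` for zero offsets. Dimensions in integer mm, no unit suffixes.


translate([139, 447, 723]) cube([694, 510, 28]);
translate([170, 478, 0]) cube([72, 72, 723]);
translate([730, 478, 0]) cube([72, 72, 723]);
translate([170, 854, 0]) cube([72, 72, 723]);
translate([730, 854, 0]) cube([72, 72, 723]);
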